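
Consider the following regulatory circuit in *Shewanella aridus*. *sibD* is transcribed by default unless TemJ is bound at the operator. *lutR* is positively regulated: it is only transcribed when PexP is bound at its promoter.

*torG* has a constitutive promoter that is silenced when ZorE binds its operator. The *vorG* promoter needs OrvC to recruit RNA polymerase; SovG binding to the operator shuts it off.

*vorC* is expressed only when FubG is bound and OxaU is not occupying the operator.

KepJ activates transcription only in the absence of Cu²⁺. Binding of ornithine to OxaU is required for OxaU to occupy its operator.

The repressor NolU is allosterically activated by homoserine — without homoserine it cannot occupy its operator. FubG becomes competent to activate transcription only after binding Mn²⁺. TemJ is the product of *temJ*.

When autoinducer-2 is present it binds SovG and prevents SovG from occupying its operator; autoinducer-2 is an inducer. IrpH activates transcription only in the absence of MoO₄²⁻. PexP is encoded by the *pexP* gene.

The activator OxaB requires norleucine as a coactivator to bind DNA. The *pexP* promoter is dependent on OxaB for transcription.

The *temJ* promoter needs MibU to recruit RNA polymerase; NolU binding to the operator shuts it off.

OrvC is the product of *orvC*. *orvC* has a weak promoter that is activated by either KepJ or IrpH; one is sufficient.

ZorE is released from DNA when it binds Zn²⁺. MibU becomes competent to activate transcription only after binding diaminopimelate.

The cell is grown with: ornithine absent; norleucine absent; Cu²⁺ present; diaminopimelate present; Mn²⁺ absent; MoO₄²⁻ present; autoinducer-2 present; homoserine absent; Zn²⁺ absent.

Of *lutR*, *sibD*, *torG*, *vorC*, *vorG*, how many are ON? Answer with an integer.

0

Norleucine is absent, so OxaB is inactive.
Required activator OxaB is absent, so *pexP* is not transcribed.
So PexP is not produced.
Required activator PexP is absent, so *lutR* is not transcribed.
→ *lutR* is OFF.
Diaminopimelate is present, so MibU is active.
Homoserine is absent, so NolU is inactive.
No repressor is bound and MibU is active, so *temJ* is transcribed.
So TemJ is produced and active.
With repressor TemJ bound, *sibD* is not transcribed.
→ *sibD* is OFF.
Zn²⁺ is absent, so ZorE is active.
With repressor ZorE bound, *torG* is not transcribed.
→ *torG* is OFF.
Ornithine is absent, so OxaU is inactive.
Mn²⁺ is absent, so FubG is inactive.
Required activator FubG is absent, so *vorC* is not transcribed.
→ *vorC* is OFF.
Cu²⁺ is present, so KepJ is inactive.
MoO₄²⁻ is present, so IrpH is inactive.
No activator is available at the *orvC* promoter, so *orvC* is not transcribed.
So OrvC is not produced.
Autoinducer-2 is present, so SovG is inactive.
Required activator OrvC is absent, so *vorG* is not transcribed.
→ *vorG* is OFF.
0 of the 5 genes are transcribed.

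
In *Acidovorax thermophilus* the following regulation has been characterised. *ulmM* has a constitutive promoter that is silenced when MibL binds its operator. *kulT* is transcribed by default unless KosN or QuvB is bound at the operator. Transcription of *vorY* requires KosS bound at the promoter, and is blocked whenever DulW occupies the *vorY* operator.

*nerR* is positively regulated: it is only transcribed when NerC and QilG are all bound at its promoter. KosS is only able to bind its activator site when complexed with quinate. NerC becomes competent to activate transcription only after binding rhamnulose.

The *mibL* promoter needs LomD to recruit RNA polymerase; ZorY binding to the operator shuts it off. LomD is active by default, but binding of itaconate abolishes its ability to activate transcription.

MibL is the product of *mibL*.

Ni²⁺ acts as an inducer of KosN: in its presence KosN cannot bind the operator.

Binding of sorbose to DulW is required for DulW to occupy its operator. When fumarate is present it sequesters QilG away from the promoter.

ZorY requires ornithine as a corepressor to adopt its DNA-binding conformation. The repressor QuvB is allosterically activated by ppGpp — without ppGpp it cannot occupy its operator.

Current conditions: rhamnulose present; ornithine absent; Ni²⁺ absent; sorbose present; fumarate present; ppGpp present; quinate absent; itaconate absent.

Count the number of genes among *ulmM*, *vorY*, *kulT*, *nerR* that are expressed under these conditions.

Ornithine is absent, so ZorY is inactive.
Itaconate is absent, so LomD is active.
No repressor is bound and LomD is active, so *mibL* is transcribed.
So MibL is produced and active.
With repressor MibL bound, *ulmM* is not transcribed.
→ *ulmM* is OFF.
Sorbose is present, so DulW is active.
Quinate is absent, so KosS is inactive.
With repressor DulW bound, *vorY* is not transcribed.
→ *vorY* is OFF.
Ni²⁺ is absent, so KosN is active.
ppGpp is present, so QuvB is active.
With repressor KosN bound, *kulT* is not transcribed.
→ *kulT* is OFF.
Rhamnulose is present, so NerC is active.
Fumarate is present, so QilG is inactive.
Required activator QilG is absent, so *nerR* is not transcribed.
→ *nerR* is OFF.
0 of the 4 genes are transcribed.

0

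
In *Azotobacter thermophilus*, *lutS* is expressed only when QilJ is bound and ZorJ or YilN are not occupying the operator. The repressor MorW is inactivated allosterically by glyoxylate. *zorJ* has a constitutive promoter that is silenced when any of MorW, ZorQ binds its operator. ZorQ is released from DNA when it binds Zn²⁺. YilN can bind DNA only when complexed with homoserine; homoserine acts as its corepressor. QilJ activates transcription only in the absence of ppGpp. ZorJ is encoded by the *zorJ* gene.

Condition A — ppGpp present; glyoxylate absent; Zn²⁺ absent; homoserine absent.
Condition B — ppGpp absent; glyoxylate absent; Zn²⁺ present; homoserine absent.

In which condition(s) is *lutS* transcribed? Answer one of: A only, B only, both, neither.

Condition A:
ppGpp is present, so QilJ is inactive.
Glyoxylate is absent, so MorW is active.
Zn²⁺ is absent, so ZorQ is active.
With repressor MorW bound, *zorJ* is not transcribed.
So ZorJ is not produced.
Homoserine is absent, so YilN is inactive.
Required activator QilJ is absent, so *lutS* is not transcribed.
→ *lutS* is OFF in A.
Condition B:
ppGpp is absent, so QilJ is active.
Glyoxylate is absent, so MorW is active.
Zn²⁺ is present, so ZorQ is inactive.
With repressor MorW bound, *zorJ* is not transcribed.
So ZorJ is not produced.
Homoserine is absent, so YilN is inactive.
No repressor is bound and QilJ is active, so *lutS* is transcribed.
→ *lutS* is ON in B.

B only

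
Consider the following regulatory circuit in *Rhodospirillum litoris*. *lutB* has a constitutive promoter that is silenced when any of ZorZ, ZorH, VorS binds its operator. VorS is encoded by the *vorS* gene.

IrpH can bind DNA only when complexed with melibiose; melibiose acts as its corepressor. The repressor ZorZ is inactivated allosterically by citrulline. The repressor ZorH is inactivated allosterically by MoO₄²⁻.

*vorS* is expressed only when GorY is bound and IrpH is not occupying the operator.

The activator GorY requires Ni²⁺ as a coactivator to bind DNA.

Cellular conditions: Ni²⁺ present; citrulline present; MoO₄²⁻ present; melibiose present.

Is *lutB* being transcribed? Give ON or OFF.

Citrulline is present, so ZorZ is inactive.
MoO₄²⁻ is present, so ZorH is inactive.
Melibiose is present, so IrpH is active.
Ni²⁺ is present, so GorY is active.
With repressor IrpH bound, *vorS* is not transcribed.
So VorS is not produced.
With no repressor bound, *lutB* is transcribed.

ON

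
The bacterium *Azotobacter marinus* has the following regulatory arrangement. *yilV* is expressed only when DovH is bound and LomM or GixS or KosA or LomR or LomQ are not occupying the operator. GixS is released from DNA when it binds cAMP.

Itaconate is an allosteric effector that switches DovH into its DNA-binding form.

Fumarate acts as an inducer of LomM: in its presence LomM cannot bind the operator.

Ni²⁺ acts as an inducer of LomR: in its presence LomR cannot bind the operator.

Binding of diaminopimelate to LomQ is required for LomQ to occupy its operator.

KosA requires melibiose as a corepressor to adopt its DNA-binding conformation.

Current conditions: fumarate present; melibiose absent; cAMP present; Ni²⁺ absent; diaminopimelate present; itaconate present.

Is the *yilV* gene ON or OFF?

OFF

Fumarate is present, so LomM is inactive.
cAMP is present, so GixS is inactive.
Melibiose is absent, so KosA is inactive.
Ni²⁺ is absent, so LomR is active.
Diaminopimelate is present, so LomQ is active.
Itaconate is present, so DovH is active.
With repressor LomR bound, *yilV* is not transcribed.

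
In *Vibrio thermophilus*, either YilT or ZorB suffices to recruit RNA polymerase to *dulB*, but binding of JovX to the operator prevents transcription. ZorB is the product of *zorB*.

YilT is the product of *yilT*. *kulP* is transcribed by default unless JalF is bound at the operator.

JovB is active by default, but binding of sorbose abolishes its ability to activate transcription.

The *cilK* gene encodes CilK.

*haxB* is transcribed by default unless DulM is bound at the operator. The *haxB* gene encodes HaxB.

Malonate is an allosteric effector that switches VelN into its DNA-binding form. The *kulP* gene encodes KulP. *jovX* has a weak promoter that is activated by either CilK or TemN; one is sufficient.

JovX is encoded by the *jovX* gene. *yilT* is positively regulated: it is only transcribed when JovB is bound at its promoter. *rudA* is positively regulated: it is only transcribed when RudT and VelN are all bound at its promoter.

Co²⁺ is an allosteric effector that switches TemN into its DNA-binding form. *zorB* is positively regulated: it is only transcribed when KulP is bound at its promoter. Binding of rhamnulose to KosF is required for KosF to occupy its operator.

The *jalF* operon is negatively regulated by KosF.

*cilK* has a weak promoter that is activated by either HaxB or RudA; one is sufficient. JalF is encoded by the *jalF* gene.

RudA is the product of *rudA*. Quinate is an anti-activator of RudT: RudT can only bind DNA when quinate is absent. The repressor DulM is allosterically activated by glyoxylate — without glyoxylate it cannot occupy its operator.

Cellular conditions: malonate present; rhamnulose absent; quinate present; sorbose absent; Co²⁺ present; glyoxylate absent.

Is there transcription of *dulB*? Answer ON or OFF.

Glyoxylate is absent, so DulM is inactive.
With no repressor bound, *haxB* is transcribed.
So HaxB is produced and active.
Quinate is present, so RudT is inactive.
Malonate is present, so VelN is active.
Required activator RudT is absent, so *rudA* is not transcribed.
So RudA is not produced.
Activator HaxB is present, so *cilK* is transcribed.
So CilK is produced and active.
Co²⁺ is present, so TemN is active.
Activator CilK is present, so *jovX* is transcribed.
So JovX is produced and active.
Sorbose is absent, so JovB is active.
No repressor is bound and JovB is active, so *yilT* is transcribed.
So YilT is produced and active.
Rhamnulose is absent, so KosF is inactive.
With no repressor bound, *jalF* is transcribed.
So JalF is produced and active.
With repressor JalF bound, *kulP* is not transcribed.
So KulP is not produced.
Required activator KulP is absent, so *zorB* is not transcribed.
So ZorB is not produced.
With repressor JovX bound, *dulB* is not transcribed.

OFF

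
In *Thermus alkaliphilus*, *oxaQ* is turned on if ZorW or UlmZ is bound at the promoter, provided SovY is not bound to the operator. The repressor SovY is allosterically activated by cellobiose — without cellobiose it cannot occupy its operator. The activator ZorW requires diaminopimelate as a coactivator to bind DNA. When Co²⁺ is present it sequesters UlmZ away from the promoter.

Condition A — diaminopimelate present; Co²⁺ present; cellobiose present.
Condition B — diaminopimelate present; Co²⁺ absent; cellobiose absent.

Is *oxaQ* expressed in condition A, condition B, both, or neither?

Condition A:
Diaminopimelate is present, so ZorW is active.
Co²⁺ is present, so UlmZ is inactive.
Cellobiose is present, so SovY is active.
With repressor SovY bound, *oxaQ* is not transcribed.
→ *oxaQ* is OFF in A.
Condition B:
Diaminopimelate is present, so ZorW is active.
Co²⁺ is absent, so UlmZ is active.
Cellobiose is absent, so SovY is inactive.
Activator ZorW is present, so *oxaQ* is transcribed.
→ *oxaQ* is ON in B.

B only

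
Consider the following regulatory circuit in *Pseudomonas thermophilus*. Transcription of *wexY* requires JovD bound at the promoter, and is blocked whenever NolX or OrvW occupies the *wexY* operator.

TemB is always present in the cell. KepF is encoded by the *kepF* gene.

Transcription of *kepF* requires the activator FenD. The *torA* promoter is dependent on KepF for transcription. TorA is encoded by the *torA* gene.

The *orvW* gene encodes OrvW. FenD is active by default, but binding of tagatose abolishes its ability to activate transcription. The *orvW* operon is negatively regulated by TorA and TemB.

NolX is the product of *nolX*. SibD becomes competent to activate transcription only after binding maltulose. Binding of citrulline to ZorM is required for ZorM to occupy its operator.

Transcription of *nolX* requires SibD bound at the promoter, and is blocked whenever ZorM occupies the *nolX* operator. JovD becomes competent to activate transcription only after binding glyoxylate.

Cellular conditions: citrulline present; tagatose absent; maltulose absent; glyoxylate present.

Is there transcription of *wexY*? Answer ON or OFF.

ON

Maltulose is absent, so SibD is inactive.
Citrulline is present, so ZorM is active.
With repressor ZorM bound, *nolX* is not transcribed.
So NolX is not produced.
Glyoxylate is present, so JovD is active.
Tagatose is absent, so FenD is active.
No repressor is bound and FenD is active, so *kepF* is transcribed.
So KepF is produced and active.
No repressor is bound and KepF is active, so *torA* is transcribed.
So TorA is produced and active.
TemB is produced constitutively and is active.
With repressor TorA bound, *orvW* is not transcribed.
So OrvW is not produced.
No repressor is bound and JovD is active, so *wexY* is transcribed.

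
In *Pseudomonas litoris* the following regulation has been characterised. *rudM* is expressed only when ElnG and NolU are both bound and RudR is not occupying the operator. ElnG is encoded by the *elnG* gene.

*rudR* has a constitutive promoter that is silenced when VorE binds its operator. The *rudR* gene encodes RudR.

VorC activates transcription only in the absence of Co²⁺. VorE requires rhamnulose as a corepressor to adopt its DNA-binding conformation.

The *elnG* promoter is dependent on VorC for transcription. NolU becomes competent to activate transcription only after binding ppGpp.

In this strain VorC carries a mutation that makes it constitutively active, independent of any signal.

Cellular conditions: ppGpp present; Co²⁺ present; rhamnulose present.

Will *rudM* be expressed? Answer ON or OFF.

VorC is constitutively active in this strain.
No repressor is bound and VorC is active, so *elnG* is transcribed.
So ElnG is produced and active.
Rhamnulose is present, so VorE is active.
With repressor VorE bound, *rudR* is not transcribed.
So RudR is not produced.
ppGpp is present, so NolU is active.
No repressor is bound and ElnG and NolU are active, so *rudM* is transcribed.

ON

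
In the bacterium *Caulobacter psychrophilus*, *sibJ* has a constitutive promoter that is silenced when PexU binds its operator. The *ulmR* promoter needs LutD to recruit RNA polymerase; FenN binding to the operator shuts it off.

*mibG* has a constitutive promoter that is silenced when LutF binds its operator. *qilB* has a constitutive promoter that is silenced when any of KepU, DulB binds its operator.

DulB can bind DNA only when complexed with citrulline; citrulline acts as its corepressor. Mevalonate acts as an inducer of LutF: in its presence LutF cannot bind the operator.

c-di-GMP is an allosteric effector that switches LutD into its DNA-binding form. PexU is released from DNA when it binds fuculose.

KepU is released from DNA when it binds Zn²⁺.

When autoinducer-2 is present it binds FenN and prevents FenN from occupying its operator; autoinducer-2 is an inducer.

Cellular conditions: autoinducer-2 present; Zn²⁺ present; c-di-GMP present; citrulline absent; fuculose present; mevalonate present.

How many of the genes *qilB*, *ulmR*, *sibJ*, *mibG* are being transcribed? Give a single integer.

4

Zn²⁺ is present, so KepU is inactive.
Citrulline is absent, so DulB is inactive.
With no repressor bound, *qilB* is transcribed.
→ *qilB* is ON.
c-di-GMP is present, so LutD is active.
Autoinducer-2 is present, so FenN is inactive.
No repressor is bound and LutD is active, so *ulmR* is transcribed.
→ *ulmR* is ON.
Fuculose is present, so PexU is inactive.
With no repressor bound, *sibJ* is transcribed.
→ *sibJ* is ON.
Mevalonate is present, so LutF is inactive.
With no repressor bound, *mibG* is transcribed.
→ *mibG* is ON.
4 of the 4 genes are transcribed.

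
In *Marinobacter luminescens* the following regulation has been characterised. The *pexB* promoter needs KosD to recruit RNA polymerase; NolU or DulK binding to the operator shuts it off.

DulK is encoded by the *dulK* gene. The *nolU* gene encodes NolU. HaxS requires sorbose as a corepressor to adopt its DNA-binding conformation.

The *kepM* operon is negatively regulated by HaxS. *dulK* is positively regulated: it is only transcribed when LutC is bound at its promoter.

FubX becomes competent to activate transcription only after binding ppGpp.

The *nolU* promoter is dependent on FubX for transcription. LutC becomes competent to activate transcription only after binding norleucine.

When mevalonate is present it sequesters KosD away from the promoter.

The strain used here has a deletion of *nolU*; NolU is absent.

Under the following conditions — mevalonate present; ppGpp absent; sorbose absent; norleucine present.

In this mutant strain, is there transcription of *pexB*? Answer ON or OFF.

OFF

NolU is non-functional in this strain, so it has no effect.
Norleucine is present, so LutC is active.
No repressor is bound and LutC is active, so *dulK* is transcribed.
So DulK is produced and active.
Mevalonate is present, so KosD is inactive.
With repressor DulK bound, *pexB* is not transcribed.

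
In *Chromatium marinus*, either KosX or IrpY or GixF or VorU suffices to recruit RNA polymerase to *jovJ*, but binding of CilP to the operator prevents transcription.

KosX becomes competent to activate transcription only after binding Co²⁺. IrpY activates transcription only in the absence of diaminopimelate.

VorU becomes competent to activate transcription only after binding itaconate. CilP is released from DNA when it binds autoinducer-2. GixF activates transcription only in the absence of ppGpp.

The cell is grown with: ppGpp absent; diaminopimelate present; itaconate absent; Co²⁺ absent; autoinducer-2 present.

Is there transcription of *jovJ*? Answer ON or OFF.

Co²⁺ is absent, so KosX is inactive.
Diaminopimelate is present, so IrpY is inactive.
Autoinducer-2 is present, so CilP is inactive.
ppGpp is absent, so GixF is active.
Itaconate is absent, so VorU is inactive.
Activator GixF is present, so *jovJ* is transcribed.

ON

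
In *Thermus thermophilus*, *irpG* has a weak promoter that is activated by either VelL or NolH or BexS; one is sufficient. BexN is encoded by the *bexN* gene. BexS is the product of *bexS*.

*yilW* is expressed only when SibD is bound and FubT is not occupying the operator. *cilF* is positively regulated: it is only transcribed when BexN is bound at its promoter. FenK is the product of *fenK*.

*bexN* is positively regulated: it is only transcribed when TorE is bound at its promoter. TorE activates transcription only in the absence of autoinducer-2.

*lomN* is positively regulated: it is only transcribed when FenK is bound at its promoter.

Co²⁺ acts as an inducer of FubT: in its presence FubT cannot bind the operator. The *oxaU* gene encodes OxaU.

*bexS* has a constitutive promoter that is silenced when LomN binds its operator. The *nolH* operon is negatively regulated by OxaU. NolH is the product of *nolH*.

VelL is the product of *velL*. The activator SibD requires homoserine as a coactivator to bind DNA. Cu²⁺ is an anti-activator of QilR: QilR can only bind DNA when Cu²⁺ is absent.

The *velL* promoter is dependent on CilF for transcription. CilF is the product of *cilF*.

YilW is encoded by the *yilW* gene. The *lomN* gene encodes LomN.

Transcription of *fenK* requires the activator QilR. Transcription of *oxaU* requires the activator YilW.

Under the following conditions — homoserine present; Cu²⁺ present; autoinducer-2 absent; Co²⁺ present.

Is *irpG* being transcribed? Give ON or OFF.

Autoinducer-2 is absent, so TorE is active.
No repressor is bound and TorE is active, so *bexN* is transcribed.
So BexN is produced and active.
No repressor is bound and BexN is active, so *cilF* is transcribed.
So CilF is produced and active.
No repressor is bound and CilF is active, so *velL* is transcribed.
So VelL is produced and active.
Co²⁺ is present, so FubT is inactive.
Homoserine is present, so SibD is active.
No repressor is bound and SibD is active, so *yilW* is transcribed.
So YilW is produced and active.
No repressor is bound and YilW is active, so *oxaU* is transcribed.
So OxaU is produced and active.
With repressor OxaU bound, *nolH* is not transcribed.
So NolH is not produced.
Cu²⁺ is present, so QilR is inactive.
Required activator QilR is absent, so *fenK* is not transcribed.
So FenK is not produced.
Required activator FenK is absent, so *lomN* is not transcribed.
So LomN is not produced.
With no repressor bound, *bexS* is transcribed.
So BexS is produced and active.
Activator VelL is present, so *irpG* is transcribed.

ON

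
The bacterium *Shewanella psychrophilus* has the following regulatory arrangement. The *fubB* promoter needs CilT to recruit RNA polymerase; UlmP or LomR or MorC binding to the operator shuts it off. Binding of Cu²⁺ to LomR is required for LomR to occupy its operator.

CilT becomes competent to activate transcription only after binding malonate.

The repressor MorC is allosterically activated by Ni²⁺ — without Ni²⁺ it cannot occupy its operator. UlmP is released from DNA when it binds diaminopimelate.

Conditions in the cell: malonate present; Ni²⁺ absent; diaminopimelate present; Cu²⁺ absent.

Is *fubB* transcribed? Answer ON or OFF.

ON

Diaminopimelate is present, so UlmP is inactive.
Cu²⁺ is absent, so LomR is inactive.
Ni²⁺ is absent, so MorC is inactive.
Malonate is present, so CilT is active.
No repressor is bound and CilT is active, so *fubB* is transcribed.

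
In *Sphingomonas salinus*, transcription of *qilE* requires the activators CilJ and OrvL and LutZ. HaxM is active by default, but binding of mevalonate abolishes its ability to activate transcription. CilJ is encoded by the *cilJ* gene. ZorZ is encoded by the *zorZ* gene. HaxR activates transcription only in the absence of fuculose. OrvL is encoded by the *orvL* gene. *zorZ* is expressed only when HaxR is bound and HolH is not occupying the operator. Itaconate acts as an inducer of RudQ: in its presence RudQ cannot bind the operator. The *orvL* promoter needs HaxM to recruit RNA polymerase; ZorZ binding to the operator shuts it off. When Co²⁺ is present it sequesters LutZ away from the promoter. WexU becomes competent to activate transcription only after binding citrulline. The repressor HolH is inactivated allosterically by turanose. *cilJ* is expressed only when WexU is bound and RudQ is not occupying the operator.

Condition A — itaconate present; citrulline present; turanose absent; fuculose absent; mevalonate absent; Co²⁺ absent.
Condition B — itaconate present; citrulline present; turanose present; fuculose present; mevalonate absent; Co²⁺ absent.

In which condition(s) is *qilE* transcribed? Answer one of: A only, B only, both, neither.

both

Condition A:
Itaconate is present, so RudQ is inactive.
Citrulline is present, so WexU is active.
No repressor is bound and WexU is active, so *cilJ* is transcribed.
So CilJ is produced and active.
Turanose is absent, so HolH is active.
Fuculose is absent, so HaxR is active.
With repressor HolH bound, *zorZ* is not transcribed.
So ZorZ is not produced.
Mevalonate is absent, so HaxM is active.
No repressor is bound and HaxM is active, so *orvL* is transcribed.
So OrvL is produced and active.
Co²⁺ is absent, so LutZ is active.
No repressor is bound and CilJ and OrvL and LutZ are active, so *qilE* is transcribed.
→ *qilE* is ON in A.
Condition B:
Itaconate is present, so RudQ is inactive.
Citrulline is present, so WexU is active.
No repressor is bound and WexU is active, so *cilJ* is transcribed.
So CilJ is produced and active.
Turanose is present, so HolH is inactive.
Fuculose is present, so HaxR is inactive.
Required activator HaxR is absent, so *zorZ* is not transcribed.
So ZorZ is not produced.
Mevalonate is absent, so HaxM is active.
No repressor is bound and HaxM is active, so *orvL* is transcribed.
So OrvL is produced and active.
Co²⁺ is absent, so LutZ is active.
No repressor is bound and CilJ and OrvL and LutZ are active, so *qilE* is transcribed.
→ *qilE* is ON in B.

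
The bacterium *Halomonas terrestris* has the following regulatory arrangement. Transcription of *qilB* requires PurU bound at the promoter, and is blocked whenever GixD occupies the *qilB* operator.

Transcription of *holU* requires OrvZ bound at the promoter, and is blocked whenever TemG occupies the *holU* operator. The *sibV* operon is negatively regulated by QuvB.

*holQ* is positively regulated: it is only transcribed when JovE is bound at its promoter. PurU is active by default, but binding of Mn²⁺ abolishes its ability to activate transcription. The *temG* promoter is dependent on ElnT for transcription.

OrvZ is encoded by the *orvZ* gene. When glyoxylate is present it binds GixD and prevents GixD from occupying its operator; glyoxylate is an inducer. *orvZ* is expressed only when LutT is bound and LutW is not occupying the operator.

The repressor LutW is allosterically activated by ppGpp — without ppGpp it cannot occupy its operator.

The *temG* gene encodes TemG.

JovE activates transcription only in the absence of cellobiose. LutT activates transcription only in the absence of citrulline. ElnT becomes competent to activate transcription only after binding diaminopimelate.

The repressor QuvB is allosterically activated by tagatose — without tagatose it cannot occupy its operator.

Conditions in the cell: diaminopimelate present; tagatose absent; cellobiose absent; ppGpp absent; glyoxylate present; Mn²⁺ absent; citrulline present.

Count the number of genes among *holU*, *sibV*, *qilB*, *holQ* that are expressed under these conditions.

3

Diaminopimelate is present, so ElnT is active.
No repressor is bound and ElnT is active, so *temG* is transcribed.
So TemG is produced and active.
ppGpp is absent, so LutW is inactive.
Citrulline is present, so LutT is inactive.
Required activator LutT is absent, so *orvZ* is not transcribed.
So OrvZ is not produced.
With repressor TemG bound, *holU* is not transcribed.
→ *holU* is OFF.
Tagatose is absent, so QuvB is inactive.
With no repressor bound, *sibV* is transcribed.
→ *sibV* is ON.
Mn²⁺ is absent, so PurU is active.
Glyoxylate is present, so GixD is inactive.
No repressor is bound and PurU is active, so *qilB* is transcribed.
→ *qilB* is ON.
Cellobiose is absent, so JovE is active.
No repressor is bound and JovE is active, so *holQ* is transcribed.
→ *holQ* is ON.
3 of the 4 genes are transcribed.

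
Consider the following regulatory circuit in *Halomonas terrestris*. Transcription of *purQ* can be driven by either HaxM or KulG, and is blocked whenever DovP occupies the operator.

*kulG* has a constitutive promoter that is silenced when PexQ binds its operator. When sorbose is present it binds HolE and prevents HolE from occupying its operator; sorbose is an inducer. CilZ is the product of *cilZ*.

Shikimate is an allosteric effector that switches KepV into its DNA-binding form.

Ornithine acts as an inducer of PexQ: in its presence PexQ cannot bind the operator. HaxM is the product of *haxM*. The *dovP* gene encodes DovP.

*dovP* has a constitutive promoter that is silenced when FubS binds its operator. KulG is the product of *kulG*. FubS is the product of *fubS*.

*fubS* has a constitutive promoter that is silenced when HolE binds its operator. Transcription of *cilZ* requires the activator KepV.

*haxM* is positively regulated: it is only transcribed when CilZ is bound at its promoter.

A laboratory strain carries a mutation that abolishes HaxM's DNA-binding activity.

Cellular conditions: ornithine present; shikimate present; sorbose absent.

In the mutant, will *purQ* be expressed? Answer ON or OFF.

OFF

Sorbose is absent, so HolE is active.
With repressor HolE bound, *fubS* is not transcribed.
So FubS is not produced.
With no repressor bound, *dovP* is transcribed.
So DovP is produced and active.
HaxM is non-functional in this strain, so it has no effect.
Ornithine is present, so PexQ is inactive.
With no repressor bound, *kulG* is transcribed.
So KulG is produced and active.
With repressor DovP bound, *purQ* is not transcribed.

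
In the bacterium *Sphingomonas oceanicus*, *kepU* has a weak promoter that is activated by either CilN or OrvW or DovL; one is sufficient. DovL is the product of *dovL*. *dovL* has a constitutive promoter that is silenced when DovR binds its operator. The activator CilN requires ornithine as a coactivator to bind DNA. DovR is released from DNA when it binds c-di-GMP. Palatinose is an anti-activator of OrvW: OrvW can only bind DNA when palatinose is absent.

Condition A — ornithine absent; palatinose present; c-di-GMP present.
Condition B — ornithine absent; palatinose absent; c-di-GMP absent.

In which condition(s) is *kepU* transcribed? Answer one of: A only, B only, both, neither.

both

Condition A:
Ornithine is absent, so CilN is inactive.
Palatinose is present, so OrvW is inactive.
c-di-GMP is present, so DovR is inactive.
With no repressor bound, *dovL* is transcribed.
So DovL is produced and active.
Activator DovL is present, so *kepU* is transcribed.
→ *kepU* is ON in A.
Condition B:
Ornithine is absent, so CilN is inactive.
Palatinose is absent, so OrvW is active.
c-di-GMP is absent, so DovR is active.
With repressor DovR bound, *dovL* is not transcribed.
So DovL is not produced.
Activator OrvW is present, so *kepU* is transcribed.
→ *kepU* is ON in B.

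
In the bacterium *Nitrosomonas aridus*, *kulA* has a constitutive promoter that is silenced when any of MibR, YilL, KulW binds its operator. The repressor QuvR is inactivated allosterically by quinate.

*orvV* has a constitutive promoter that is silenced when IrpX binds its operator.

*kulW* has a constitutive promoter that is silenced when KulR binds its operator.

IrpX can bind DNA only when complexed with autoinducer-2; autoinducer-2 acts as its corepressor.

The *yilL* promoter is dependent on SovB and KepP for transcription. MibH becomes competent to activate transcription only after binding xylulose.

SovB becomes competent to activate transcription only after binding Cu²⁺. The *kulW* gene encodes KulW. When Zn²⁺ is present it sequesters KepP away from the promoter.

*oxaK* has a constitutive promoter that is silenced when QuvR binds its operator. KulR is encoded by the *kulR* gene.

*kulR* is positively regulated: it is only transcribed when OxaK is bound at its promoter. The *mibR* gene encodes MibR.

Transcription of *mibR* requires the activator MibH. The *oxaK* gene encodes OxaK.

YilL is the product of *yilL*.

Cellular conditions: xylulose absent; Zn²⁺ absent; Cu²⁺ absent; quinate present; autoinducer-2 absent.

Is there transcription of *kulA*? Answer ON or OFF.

Xylulose is absent, so MibH is inactive.
Required activator MibH is absent, so *mibR* is not transcribed.
So MibR is not produced.
Cu²⁺ is absent, so SovB is inactive.
Zn²⁺ is absent, so KepP is active.
Required activator SovB is absent, so *yilL* is not transcribed.
So YilL is not produced.
Quinate is present, so QuvR is inactive.
With no repressor bound, *oxaK* is transcribed.
So OxaK is produced and active.
No repressor is bound and OxaK is active, so *kulR* is transcribed.
So KulR is produced and active.
With repressor KulR bound, *kulW* is not transcribed.
So KulW is not produced.
With no repressor bound, *kulA* is transcribed.

ON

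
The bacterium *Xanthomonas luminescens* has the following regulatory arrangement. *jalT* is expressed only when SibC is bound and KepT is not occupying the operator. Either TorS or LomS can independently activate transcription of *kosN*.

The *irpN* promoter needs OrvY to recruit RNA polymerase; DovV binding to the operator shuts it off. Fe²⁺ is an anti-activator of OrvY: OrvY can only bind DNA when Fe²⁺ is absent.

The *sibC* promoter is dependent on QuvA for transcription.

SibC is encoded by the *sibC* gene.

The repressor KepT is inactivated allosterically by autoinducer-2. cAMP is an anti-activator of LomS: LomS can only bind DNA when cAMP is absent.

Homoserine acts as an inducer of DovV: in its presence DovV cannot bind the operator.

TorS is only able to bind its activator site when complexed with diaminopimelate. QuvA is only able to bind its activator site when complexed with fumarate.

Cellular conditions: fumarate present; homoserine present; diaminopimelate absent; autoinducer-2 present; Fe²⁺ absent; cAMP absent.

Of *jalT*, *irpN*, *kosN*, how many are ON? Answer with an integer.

3

Fumarate is present, so QuvA is active.
No repressor is bound and QuvA is active, so *sibC* is transcribed.
So SibC is produced and active.
Autoinducer-2 is present, so KepT is inactive.
No repressor is bound and SibC is active, so *jalT* is transcribed.
→ *jalT* is ON.
Homoserine is present, so DovV is inactive.
Fe²⁺ is absent, so OrvY is active.
No repressor is bound and OrvY is active, so *irpN* is transcribed.
→ *irpN* is ON.
Diaminopimelate is absent, so TorS is inactive.
cAMP is absent, so LomS is active.
Activator LomS is present, so *kosN* is transcribed.
→ *kosN* is ON.
3 of the 3 genes are transcribed.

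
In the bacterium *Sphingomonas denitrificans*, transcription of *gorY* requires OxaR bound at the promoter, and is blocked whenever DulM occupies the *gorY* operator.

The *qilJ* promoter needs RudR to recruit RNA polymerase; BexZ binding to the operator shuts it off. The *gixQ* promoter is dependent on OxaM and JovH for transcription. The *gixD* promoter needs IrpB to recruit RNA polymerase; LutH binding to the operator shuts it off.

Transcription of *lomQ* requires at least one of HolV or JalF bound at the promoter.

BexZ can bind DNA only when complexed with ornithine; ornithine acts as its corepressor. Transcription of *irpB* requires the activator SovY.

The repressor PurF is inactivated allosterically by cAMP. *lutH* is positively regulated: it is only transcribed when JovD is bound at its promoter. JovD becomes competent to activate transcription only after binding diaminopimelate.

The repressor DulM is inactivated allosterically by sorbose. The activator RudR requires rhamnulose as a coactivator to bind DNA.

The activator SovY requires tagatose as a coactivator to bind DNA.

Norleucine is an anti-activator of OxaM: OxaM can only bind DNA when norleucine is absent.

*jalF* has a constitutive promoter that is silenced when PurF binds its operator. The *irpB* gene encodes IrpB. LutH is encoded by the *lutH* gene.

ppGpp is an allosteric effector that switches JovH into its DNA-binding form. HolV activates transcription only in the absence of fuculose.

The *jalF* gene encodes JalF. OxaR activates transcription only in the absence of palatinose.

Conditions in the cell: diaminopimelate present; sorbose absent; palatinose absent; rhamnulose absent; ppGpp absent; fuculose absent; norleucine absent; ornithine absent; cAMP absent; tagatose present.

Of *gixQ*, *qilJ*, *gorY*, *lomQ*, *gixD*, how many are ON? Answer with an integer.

Norleucine is absent, so OxaM is active.
ppGpp is absent, so JovH is inactive.
Required activator JovH is absent, so *gixQ* is not transcribed.
→ *gixQ* is OFF.
Rhamnulose is absent, so RudR is inactive.
Ornithine is absent, so BexZ is inactive.
Required activator RudR is absent, so *qilJ* is not transcribed.
→ *qilJ* is OFF.
Sorbose is absent, so DulM is active.
Palatinose is absent, so OxaR is active.
With repressor DulM bound, *gorY* is not transcribed.
→ *gorY* is OFF.
Fuculose is absent, so HolV is active.
cAMP is absent, so PurF is active.
With repressor PurF bound, *jalF* is not transcribed.
So JalF is not produced.
Activator HolV is present, so *lomQ* is transcribed.
→ *lomQ* is ON.
Tagatose is present, so SovY is active.
No repressor is bound and SovY is active, so *irpB* is transcribed.
So IrpB is produced and active.
Diaminopimelate is present, so JovD is active.
No repressor is bound and JovD is active, so *lutH* is transcribed.
So LutH is produced and active.
With repressor LutH bound, *gixD* is not transcribed.
→ *gixD* is OFF.
1 of the 5 genes is transcribed.

1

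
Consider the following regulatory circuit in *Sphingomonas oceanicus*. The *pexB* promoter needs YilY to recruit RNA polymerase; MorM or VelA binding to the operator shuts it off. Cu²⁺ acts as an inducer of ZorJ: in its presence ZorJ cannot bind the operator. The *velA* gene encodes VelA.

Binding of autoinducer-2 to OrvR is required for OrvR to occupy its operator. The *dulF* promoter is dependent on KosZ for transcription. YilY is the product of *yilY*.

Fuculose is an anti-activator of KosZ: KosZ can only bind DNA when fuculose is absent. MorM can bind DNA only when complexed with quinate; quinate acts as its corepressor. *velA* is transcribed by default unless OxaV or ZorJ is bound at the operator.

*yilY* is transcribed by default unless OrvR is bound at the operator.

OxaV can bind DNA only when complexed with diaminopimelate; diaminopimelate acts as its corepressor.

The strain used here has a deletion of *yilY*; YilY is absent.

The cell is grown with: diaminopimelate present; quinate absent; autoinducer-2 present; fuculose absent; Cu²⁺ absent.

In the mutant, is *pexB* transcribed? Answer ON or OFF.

OFF

YilY is non-functional in this strain, so it has no effect.
Quinate is absent, so MorM is inactive.
Diaminopimelate is present, so OxaV is active.
Cu²⁺ is absent, so ZorJ is active.
With repressor OxaV bound, *velA* is not transcribed.
So VelA is not produced.
Required activator YilY is absent, so *pexB* is not transcribed.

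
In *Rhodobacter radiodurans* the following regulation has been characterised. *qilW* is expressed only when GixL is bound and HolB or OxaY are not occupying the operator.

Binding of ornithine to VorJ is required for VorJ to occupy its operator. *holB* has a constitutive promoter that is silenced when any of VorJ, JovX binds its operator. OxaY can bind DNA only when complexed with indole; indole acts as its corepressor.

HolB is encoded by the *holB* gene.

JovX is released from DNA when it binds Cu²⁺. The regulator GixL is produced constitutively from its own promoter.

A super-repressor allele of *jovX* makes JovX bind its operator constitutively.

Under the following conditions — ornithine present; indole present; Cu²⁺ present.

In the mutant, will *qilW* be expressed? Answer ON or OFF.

GixL is produced constitutively and is active.
Ornithine is present, so VorJ is active.
JovX is constitutively active in this strain.
With repressor VorJ bound, *holB* is not transcribed.
So HolB is not produced.
Indole is present, so OxaY is active.
With repressor OxaY bound, *qilW* is not transcribed.

OFF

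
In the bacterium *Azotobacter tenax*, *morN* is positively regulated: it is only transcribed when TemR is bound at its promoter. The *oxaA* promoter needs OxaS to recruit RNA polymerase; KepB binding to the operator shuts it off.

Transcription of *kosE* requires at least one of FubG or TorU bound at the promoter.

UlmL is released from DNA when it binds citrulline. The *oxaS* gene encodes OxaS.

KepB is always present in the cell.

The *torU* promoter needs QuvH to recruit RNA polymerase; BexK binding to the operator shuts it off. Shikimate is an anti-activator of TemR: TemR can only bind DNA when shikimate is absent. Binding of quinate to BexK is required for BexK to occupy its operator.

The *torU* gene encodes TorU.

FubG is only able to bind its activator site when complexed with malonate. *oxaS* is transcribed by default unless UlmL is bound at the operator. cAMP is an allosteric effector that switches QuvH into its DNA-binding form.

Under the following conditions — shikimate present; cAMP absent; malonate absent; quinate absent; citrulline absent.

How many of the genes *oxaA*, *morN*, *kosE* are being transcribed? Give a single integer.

0

KepB is produced constitutively and is active.
Citrulline is absent, so UlmL is active.
With repressor UlmL bound, *oxaS* is not transcribed.
So OxaS is not produced.
With repressor KepB bound, *oxaA* is not transcribed.
→ *oxaA* is OFF.
Shikimate is present, so TemR is inactive.
Required activator TemR is absent, so *morN* is not transcribed.
→ *morN* is OFF.
Malonate is absent, so FubG is inactive.
cAMP is absent, so QuvH is inactive.
Quinate is absent, so BexK is inactive.
Required activator QuvH is absent, so *torU* is not transcribed.
So TorU is not produced.
No activator is available at the *kosE* promoter, so *kosE* is not transcribed.
→ *kosE* is OFF.
0 of the 3 genes are transcribed.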